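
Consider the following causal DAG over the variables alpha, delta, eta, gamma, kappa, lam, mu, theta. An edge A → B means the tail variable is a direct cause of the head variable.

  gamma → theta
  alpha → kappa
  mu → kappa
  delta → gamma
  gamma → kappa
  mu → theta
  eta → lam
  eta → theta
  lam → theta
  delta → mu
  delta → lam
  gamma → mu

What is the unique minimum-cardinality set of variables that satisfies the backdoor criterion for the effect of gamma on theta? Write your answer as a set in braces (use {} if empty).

{delta}

Variables eligible for adjustment (non-descendants of gamma, excluding gamma and theta): {alpha, delta, eta, lam}.
Backdoor paths from gamma to theta:
  P1: gamma <- delta -> lam <- eta -> theta
  P2: gamma <- delta -> lam -> theta
  P3: gamma <- delta -> mu -> theta
The empty set is not sufficient: P2 (gamma <- delta -> lam -> theta) has no collider blocking it and no conditioned non-collider, so it is open.
Try {delta}:
  P1: blocked at fork node delta ∈ conditioning set.
  P2: blocked at fork node delta ∈ conditioning set.
  P3: blocked at fork node delta ∈ conditioning set.
{delta} contains no descendant of gamma and blocks every backdoor path.
No other singleton works — e.g. {eta} leaves P2 open — so {delta} is the unique smallest valid adjustment set.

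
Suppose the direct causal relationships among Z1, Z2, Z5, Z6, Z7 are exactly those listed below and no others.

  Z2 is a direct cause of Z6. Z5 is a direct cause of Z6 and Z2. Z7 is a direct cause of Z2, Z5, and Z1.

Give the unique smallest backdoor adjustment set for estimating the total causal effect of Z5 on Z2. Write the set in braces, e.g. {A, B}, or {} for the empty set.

{Z7}

Variables eligible for adjustment (non-descendants of Z5, excluding Z5 and Z2): {Z1, Z7}.
Backdoor paths from Z5 to Z2:
  P1: Z5 <- Z7 -> Z2
The empty set is not sufficient: P1 (Z5 <- Z7 -> Z2) has no collider blocking it and no conditioned non-collider, so it is open.
Try {Z7}:
  P1: blocked at fork node Z7 ∈ conditioning set.
{Z7} contains no descendant of Z5 and blocks every backdoor path.
No other singleton works — e.g. {Z1} leaves P1 open — so {Z7} is the unique smallest valid adjustment set.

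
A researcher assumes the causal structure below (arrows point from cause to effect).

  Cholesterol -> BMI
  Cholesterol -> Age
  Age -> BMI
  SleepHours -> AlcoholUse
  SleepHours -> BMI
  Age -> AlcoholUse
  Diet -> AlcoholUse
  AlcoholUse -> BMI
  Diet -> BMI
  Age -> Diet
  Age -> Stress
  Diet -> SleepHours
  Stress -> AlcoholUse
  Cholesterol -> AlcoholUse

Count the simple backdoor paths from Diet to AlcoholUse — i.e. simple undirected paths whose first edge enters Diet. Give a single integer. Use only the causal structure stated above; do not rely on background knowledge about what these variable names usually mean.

A backdoor path from Diet to AlcoholUse is any simple undirected path whose first edge points into Diet (i.e. leaves Diet via a parent).
Parents of Diet: {Age}.
Enumerating:
  P1: Diet <- Age <- Cholesterol -> AlcoholUse
  P2: Diet <- Age <- Cholesterol -> BMI <- SleepHours -> AlcoholUse
  P3: Diet <- Age <- Cholesterol -> BMI <- AlcoholUse
  P4: Diet <- Age -> Stress -> AlcoholUse
  P5: Diet <- Age -> AlcoholUse
  P6: Diet <- Age -> BMI <- Cholesterol -> AlcoholUse
  P7: Diet <- Age -> BMI <- SleepHours -> AlcoholUse
  P8: Diet <- Age -> BMI <- AlcoholUse
That exhausts the simple backdoor paths. Count: 8.

8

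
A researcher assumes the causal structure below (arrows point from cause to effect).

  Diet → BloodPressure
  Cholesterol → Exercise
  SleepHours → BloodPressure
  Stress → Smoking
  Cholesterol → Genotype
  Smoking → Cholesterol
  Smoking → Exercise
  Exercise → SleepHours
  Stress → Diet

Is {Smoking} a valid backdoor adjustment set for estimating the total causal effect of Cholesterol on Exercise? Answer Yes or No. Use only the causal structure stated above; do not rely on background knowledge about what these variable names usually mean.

Backdoor paths from Cholesterol to Exercise (paths whose first edge points into Cholesterol):
  P1: Cholesterol <- Smoking <- Stress -> Diet -> BloodPressure <- SleepHours <- Exercise
  P2: Cholesterol <- Smoking -> Exercise
Condition 1 (no descendant of Cholesterol in the set): holds — descendants of Cholesterol are {BloodPressure, Exercise, Genotype, SleepHours}; none are in {Smoking}.
Condition 2 (every backdoor path blocked by {Smoking}):
  P1: blocked at chain node Smoking ∈ conditioning set.
  P2: blocked at fork node Smoking ∈ conditioning set.
{Smoking} satisfies the backdoor criterion.

Yes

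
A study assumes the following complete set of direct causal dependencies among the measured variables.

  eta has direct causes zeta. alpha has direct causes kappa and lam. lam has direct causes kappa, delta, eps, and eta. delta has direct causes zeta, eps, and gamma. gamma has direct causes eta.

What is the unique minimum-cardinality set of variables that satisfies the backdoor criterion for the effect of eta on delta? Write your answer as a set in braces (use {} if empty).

{zeta}

Variables eligible for adjustment (non-descendants of eta, excluding eta and delta): {eps, kappa, zeta}.
Backdoor paths from eta to delta:
  P1: eta <- zeta -> delta
The empty set is not sufficient: P1 (eta <- zeta -> delta) has no collider blocking it and no conditioned non-collider, so it is open.
Try {zeta}:
  P1: blocked at fork node zeta ∈ conditioning set.
{zeta} contains no descendant of eta and blocks every backdoor path.
No other singleton works — e.g. {eps} leaves P1 open — so {zeta} is the unique smallest valid adjustment set.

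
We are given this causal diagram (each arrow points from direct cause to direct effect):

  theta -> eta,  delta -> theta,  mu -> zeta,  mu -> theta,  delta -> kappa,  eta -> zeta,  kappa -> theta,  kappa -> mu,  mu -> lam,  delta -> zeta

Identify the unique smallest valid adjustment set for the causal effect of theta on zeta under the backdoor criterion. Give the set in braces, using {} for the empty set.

{delta, mu}

Variables eligible for adjustment (non-descendants of theta, excluding theta and zeta): {delta, kappa, lam, mu}.
Backdoor paths from theta to zeta:
  P1: theta <- delta -> kappa -> mu -> zeta
  P2: theta <- delta -> zeta
  P3: theta <- kappa <- delta -> zeta
  P4: theta <- kappa -> mu -> zeta
  P5: theta <- mu <- kappa <- delta -> zeta
  P6: theta <- mu -> zeta
The empty set is not sufficient: P1 (theta <- delta -> kappa -> mu -> zeta) has no collider blocking it and no conditioned non-collider, so it is open.
Try {delta, mu}:
  P1: blocked at fork node delta ∈ conditioning set.
  P2: blocked at fork node delta ∈ conditioning set.
  P3: blocked at fork node delta ∈ conditioning set.
  P4: blocked at chain node mu ∈ conditioning set.
  P5: blocked at chain node mu ∈ conditioning set.
  P6: blocked at fork node mu ∈ conditioning set.
{delta, mu} contains no descendant of theta and blocks every backdoor path.
Every element of {delta, mu} is needed (dropping delta leaves P2 open; dropping mu leaves P4 open), so no proper subset is valid.
Among all size-2 subsets of the eligible variables, only {delta, mu} blocks every backdoor path, so it is the unique smallest valid adjustment set.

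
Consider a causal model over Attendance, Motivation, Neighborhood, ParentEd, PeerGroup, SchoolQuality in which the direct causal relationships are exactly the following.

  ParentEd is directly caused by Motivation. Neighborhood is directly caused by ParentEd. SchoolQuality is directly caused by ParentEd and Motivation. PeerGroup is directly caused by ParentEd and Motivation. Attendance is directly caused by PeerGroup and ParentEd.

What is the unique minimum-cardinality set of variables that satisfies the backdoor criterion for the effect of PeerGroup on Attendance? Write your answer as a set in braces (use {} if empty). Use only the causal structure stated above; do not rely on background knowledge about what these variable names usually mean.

Variables eligible for adjustment (non-descendants of PeerGroup, excluding PeerGroup and Attendance): {Motivation, Neighborhood, ParentEd, SchoolQuality}.
Backdoor paths from PeerGroup to Attendance:
  P1: PeerGroup <- Motivation -> ParentEd -> Attendance
  P2: PeerGroup <- Motivation -> SchoolQuality <- ParentEd -> Attendance
  P3: PeerGroup <- ParentEd -> Attendance
The empty set is not sufficient: P1 (PeerGroup <- Motivation -> ParentEd -> Attendance) has no collider blocking it and no conditioned non-collider, so it is open.
Try {ParentEd}:
  P1: blocked at chain node ParentEd ∈ conditioning set.
  P2: blocked at collider SchoolQuality (neither it nor any descendant is in the conditioning set).
  P3: blocked at fork node ParentEd ∈ conditioning set.
{ParentEd} contains no descendant of PeerGroup and blocks every backdoor path.
No other singleton works — e.g. {Motivation} leaves P3 open — so {ParentEd} is the unique smallest valid adjustment set.

{ParentEd}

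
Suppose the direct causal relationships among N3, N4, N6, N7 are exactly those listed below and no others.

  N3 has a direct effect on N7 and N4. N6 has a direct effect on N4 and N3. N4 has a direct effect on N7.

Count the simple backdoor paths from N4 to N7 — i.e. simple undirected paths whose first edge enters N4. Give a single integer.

2

A backdoor path from N4 to N7 is any simple undirected path whose first edge points into N4 (i.e. leaves N4 via a parent).
Parents of N4: {N3, N6}.
Enumerating:
  P1: N4 <- N6 -> N3 -> N7
  P2: N4 <- N3 -> N7
That exhausts the simple backdoor paths. Count: 2.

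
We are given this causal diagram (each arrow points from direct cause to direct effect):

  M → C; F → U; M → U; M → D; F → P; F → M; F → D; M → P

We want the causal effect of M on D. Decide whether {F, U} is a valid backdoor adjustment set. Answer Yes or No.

No

Backdoor paths from M to D (paths whose first edge points into M):
  P1: M <- F -> D
Condition 1 (no descendant of M in the set): FAILS — U is a descendant of M.
Condition 2 (every backdoor path blocked by {F, U}):
  P1: blocked at fork node F ∈ conditioning set.
{F, U} does not satisfy the backdoor criterion.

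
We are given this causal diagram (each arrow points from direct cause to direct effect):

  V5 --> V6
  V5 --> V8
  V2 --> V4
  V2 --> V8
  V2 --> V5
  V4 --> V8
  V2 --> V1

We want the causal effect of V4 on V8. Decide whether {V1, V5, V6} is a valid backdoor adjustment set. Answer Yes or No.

Backdoor paths from V4 to V8 (paths whose first edge points into V4):
  P1: V4 <- V2 -> V5 -> V8
  P2: V4 <- V2 -> V8
Condition 1 (no descendant of V4 in the set): holds — descendants of V4 are {V8}; none are in {V1, V5, V6}.
Condition 2 (every backdoor path blocked by {V1, V5, V6}):
  P1: blocked at chain node V5 ∈ conditioning set.
  P2: open — no interior node is in the conditioning set.
{V1, V5, V6} does not satisfy the backdoor criterion.

No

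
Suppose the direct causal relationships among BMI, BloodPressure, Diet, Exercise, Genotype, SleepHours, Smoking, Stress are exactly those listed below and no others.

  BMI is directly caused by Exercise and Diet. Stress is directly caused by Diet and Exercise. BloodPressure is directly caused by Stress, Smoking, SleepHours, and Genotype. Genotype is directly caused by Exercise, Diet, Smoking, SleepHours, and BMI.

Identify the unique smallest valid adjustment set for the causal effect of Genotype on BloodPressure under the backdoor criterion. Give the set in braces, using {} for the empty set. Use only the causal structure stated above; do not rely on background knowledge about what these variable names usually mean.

Variables eligible for adjustment (non-descendants of Genotype, excluding Genotype and BloodPressure): {BMI, Diet, Exercise, SleepHours, Smoking, Stress}.
Backdoor paths from Genotype to BloodPressure:
  P1: Genotype <- Diet -> BMI <- Exercise -> Stress -> BloodPressure
  P2: Genotype <- Diet -> Stress -> BloodPressure
  P3: Genotype <- Exercise -> BMI <- Diet -> Stress -> BloodPressure
  P4: Genotype <- Exercise -> Stress -> BloodPressure
  P5: Genotype <- BMI <- Diet -> Stress -> BloodPressure
  P6: Genotype <- BMI <- Exercise -> Stress -> BloodPressure
  P7: Genotype <- SleepHours -> BloodPressure
  P8: Genotype <- Smoking -> BloodPressure
The empty set is not sufficient: P2 (Genotype <- Diet -> Stress -> BloodPressure) has no collider blocking it and no conditioned non-collider, so it is open.
Try {SleepHours, Smoking, Stress}:
  P1: blocked at collider BMI (neither it nor any descendant is in the conditioning set).
  P2: blocked at chain node Stress ∈ conditioning set.
  P3: blocked at collider BMI (neither it nor any descendant is in the conditioning set).
  P4: blocked at chain node Stress ∈ conditioning set.
  P5: blocked at chain node Stress ∈ conditioning set.
  P6: blocked at chain node Stress ∈ conditioning set.
  P7: blocked at fork node SleepHours ∈ conditioning set.
  P8: blocked at fork node Smoking ∈ conditioning set.
{SleepHours, Smoking, Stress} contains no descendant of Genotype and blocks every backdoor path.
Every element of {SleepHours, Smoking, Stress} is needed (dropping SleepHours leaves P7 open; dropping Smoking leaves P8 open; dropping Stress leaves P2 open), so no proper subset is valid.
Among all size-3 subsets of the eligible variables, only {SleepHours, Smoking, Stress} blocks every backdoor path, so it is the unique smallest valid adjustment set.

{SleepHours, Smoking, Stress}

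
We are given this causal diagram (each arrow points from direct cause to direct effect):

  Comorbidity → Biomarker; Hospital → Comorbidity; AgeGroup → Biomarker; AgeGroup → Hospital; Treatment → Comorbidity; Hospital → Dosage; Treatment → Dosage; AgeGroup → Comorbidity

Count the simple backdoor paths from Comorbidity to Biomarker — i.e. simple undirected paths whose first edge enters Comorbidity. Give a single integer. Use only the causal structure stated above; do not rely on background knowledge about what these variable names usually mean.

A backdoor path from Comorbidity to Biomarker is any simple undirected path whose first edge points into Comorbidity (i.e. leaves Comorbidity via a parent).
Parents of Comorbidity: {AgeGroup, Hospital, Treatment}.
Enumerating:
  P1: Comorbidity <- AgeGroup -> Biomarker
  P2: Comorbidity <- Hospital <- AgeGroup -> Biomarker
  P3: Comorbidity <- Treatment -> Dosage <- Hospital <- AgeGroup -> Biomarker
That exhausts the simple backdoor paths. Count: 3.

3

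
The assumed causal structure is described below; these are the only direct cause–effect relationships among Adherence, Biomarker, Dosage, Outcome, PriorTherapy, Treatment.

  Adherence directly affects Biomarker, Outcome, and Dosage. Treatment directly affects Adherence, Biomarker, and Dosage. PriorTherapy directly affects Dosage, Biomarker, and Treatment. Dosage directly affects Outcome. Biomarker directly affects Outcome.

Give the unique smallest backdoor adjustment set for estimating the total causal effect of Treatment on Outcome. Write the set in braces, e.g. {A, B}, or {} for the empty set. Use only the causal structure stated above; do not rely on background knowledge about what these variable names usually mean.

Variables eligible for adjustment (non-descendants of Treatment, excluding Treatment and Outcome): {PriorTherapy}.
Backdoor paths from Treatment to Outcome:
  P1: Treatment <- PriorTherapy -> Biomarker <- Adherence -> Dosage -> Outcome
  P2: Treatment <- PriorTherapy -> Biomarker <- Adherence -> Outcome
  P3: Treatment <- PriorTherapy -> Biomarker -> Outcome
  P4: Treatment <- PriorTherapy -> Dosage <- Adherence -> Biomarker -> Outcome
  P5: Treatment <- PriorTherapy -> Dosage <- Adherence -> Outcome
  P6: Treatment <- PriorTherapy -> Dosage -> Outcome
The empty set is not sufficient: P3 (Treatment <- PriorTherapy -> Biomarker -> Outcome) has no collider blocking it and no conditioned non-collider, so it is open.
Try {PriorTherapy}:
  P1: blocked at fork node PriorTherapy ∈ conditioning set.
  P2: blocked at fork node PriorTherapy ∈ conditioning set.
  P3: blocked at fork node PriorTherapy ∈ conditioning set.
  P4: blocked at fork node PriorTherapy ∈ conditioning set.
  P5: blocked at fork node PriorTherapy ∈ conditioning set.
  P6: blocked at fork node PriorTherapy ∈ conditioning set.
{PriorTherapy} contains no descendant of Treatment and blocks every backdoor path.
{PriorTherapy} is the unique smallest valid adjustment set.

{PriorTherapy}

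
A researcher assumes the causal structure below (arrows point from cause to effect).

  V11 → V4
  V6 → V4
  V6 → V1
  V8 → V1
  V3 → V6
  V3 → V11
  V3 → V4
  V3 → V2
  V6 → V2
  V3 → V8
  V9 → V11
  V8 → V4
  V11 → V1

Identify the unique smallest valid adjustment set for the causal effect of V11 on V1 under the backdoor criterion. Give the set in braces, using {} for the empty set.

Variables eligible for adjustment (non-descendants of V11, excluding V11 and V1): {V2, V3, V6, V8, V9}.
Backdoor paths from V11 to V1:
  P1: V11 <- V3 -> V6 -> V1
  P2: V11 <- V3 -> V6 -> V4 <- V8 -> V1
  P3: V11 <- V3 -> V2 <- V6 -> V1
  P4: V11 <- V3 -> V2 <- V6 -> V4 <- V8 -> V1
  P5: V11 <- V3 -> V8 -> V1
  P6: V11 <- V3 -> V8 -> V4 <- V6 -> V1
  P7: V11 <- V3 -> V4 <- V6 -> V1
  P8: V11 <- V3 -> V4 <- V8 -> V1
The empty set is not sufficient: P1 (V11 <- V3 -> V6 -> V1) has no collider blocking it and no conditioned non-collider, so it is open.
Try {V3}:
  P1: blocked at fork node V3 ∈ conditioning set.
  P2: blocked at fork node V3 ∈ conditioning set.
  P3: blocked at fork node V3 ∈ conditioning set.
  P4: blocked at fork node V3 ∈ conditioning set.
  P5: blocked at fork node V3 ∈ conditioning set.
  P6: blocked at fork node V3 ∈ conditioning set.
  P7: blocked at fork node V3 ∈ conditioning set.
  P8: blocked at fork node V3 ∈ conditioning set.
{V3} contains no descendant of V11 and blocks every backdoor path.
No other singleton works — e.g. {V6} leaves P5 open — so {V3} is the unique smallest valid adjustment set.

{V3}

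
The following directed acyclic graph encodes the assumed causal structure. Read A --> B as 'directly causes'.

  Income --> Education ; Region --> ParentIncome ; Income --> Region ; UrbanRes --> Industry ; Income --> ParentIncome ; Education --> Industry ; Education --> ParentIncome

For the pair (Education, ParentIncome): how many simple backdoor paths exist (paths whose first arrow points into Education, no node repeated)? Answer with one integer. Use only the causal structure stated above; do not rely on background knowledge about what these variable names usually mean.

2

A backdoor path from Education to ParentIncome is any simple undirected path whose first edge points into Education (i.e. leaves Education via a parent).
Parents of Education: {Income}.
Enumerating:
  P1: Education <- Income -> Region -> ParentIncome
  P2: Education <- Income -> ParentIncome
That exhausts the simple backdoor paths. Count: 2.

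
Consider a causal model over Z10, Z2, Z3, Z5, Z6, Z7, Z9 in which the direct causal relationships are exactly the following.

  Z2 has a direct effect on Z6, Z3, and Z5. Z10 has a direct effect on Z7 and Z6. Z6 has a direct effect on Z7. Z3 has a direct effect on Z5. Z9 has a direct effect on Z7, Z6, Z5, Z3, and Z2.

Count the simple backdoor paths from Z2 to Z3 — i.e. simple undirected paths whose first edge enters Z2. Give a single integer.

A backdoor path from Z2 to Z3 is any simple undirected path whose first edge points into Z2 (i.e. leaves Z2 via a parent).
Parents of Z2: {Z9}.
Enumerating:
  P1: Z2 <- Z9 -> Z3
  P2: Z2 <- Z9 -> Z5 <- Z3
That exhausts the simple backdoor paths. Count: 2.

2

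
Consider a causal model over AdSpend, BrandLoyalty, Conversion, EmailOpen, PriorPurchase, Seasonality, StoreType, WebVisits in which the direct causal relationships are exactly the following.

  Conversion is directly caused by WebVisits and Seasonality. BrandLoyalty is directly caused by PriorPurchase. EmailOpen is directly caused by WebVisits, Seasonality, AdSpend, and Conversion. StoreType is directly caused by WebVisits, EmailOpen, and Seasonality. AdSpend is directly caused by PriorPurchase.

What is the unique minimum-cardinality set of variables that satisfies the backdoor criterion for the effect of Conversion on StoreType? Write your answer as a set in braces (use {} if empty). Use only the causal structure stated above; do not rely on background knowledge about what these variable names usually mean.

Variables eligible for adjustment (non-descendants of Conversion, excluding Conversion and StoreType): {AdSpend, BrandLoyalty, PriorPurchase, Seasonality, WebVisits}.
Backdoor paths from Conversion to StoreType:
  P1: Conversion <- WebVisits -> EmailOpen <- Seasonality -> StoreType
  P2: Conversion <- WebVisits -> EmailOpen -> StoreType
  P3: Conversion <- WebVisits -> StoreType
  P4: Conversion <- Seasonality -> EmailOpen <- WebVisits -> StoreType
  P5: Conversion <- Seasonality -> EmailOpen -> StoreType
  P6: Conversion <- Seasonality -> StoreType
The empty set is not sufficient: P2 (Conversion <- WebVisits -> EmailOpen -> StoreType) has no collider blocking it and no conditioned non-collider, so it is open.
Try {Seasonality, WebVisits}:
  P1: blocked at fork node WebVisits ∈ conditioning set.
  P2: blocked at fork node WebVisits ∈ conditioning set.
  P3: blocked at fork node WebVisits ∈ conditioning set.
  P4: blocked at fork node Seasonality ∈ conditioning set.
  P5: blocked at fork node Seasonality ∈ conditioning set.
  P6: blocked at fork node Seasonality ∈ conditioning set.
{Seasonality, WebVisits} contains no descendant of Conversion and blocks every backdoor path.
Every element of {Seasonality, WebVisits} is needed (dropping Seasonality leaves P5 open; dropping WebVisits leaves P2 open), so no proper subset is valid.
Among all size-2 subsets of the eligible variables, only {Seasonality, WebVisits} blocks every backdoor path, so it is the unique smallest valid adjustment set.

{Seasonality, WebVisits}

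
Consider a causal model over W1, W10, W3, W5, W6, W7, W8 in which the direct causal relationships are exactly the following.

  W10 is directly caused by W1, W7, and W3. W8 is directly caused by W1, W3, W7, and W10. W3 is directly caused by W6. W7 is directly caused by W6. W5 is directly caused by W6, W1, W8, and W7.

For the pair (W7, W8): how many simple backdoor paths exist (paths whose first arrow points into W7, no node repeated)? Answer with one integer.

A backdoor path from W7 to W8 is any simple undirected path whose first edge points into W7 (i.e. leaves W7 via a parent).
Parents of W7: {W6}.
Enumerating:
  P1: W7 <- W6 -> W3 -> W10 <- W1 -> W8
  P2: W7 <- W6 -> W3 -> W10 <- W1 -> W5 <- W8
  P3: W7 <- W6 -> W3 -> W10 -> W8
  P4: W7 <- W6 -> W3 -> W8
  P5: W7 <- W6 -> W5 <- W1 -> W10 <- W3 -> W8
  P6: W7 <- W6 -> W5 <- W1 -> W10 -> W8
  P7: W7 <- W6 -> W5 <- W1 -> W8
  P8: W7 <- W6 -> W5 <- W8
That exhausts the simple backdoor paths. Count: 8.

8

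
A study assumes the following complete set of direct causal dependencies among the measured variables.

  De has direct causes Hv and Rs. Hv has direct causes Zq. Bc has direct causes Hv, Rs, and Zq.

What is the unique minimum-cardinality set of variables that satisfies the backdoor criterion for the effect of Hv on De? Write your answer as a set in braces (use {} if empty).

{}

Variables eligible for adjustment (non-descendants of Hv, excluding Hv and De): {Rs, Zq}.
Backdoor paths from Hv to De:
  P1: Hv <- Zq -> Bc <- Rs -> De
Each backdoor path contains an unconditioned collider, so every path is already blocked with the empty conditioning set:
  P1: blocked at collider Bc (neither it nor any descendant is in the conditioning set).
The empty set is therefore the unique smallest valid set.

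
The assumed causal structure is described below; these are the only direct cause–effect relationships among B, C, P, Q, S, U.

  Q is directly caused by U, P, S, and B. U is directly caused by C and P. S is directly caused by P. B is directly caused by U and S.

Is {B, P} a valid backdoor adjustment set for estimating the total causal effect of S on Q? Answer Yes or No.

No

Backdoor paths from S to Q (paths whose first edge points into S):
  P1: S <- P -> U -> B -> Q
  P2: S <- P -> U -> Q
  P3: S <- P -> Q
Condition 1 (no descendant of S in the set): FAILS — B is a descendant of S.
Condition 2 (every backdoor path blocked by {B, P}):
  P1: blocked at fork node P ∈ conditioning set.
  P2: blocked at fork node P ∈ conditioning set.
  P3: blocked at fork node P ∈ conditioning set.
{B, P} does not satisfy the backdoor criterion.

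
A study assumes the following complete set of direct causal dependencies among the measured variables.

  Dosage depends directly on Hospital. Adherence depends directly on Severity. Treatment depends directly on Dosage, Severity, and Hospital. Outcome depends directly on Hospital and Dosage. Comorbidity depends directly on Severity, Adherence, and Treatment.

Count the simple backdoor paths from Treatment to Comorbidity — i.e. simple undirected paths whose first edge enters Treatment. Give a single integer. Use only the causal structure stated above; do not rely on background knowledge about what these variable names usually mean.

2

A backdoor path from Treatment to Comorbidity is any simple undirected path whose first edge points into Treatment (i.e. leaves Treatment via a parent).
Parents of Treatment: {Dosage, Hospital, Severity}.
Enumerating:
  P1: Treatment <- Severity -> Adherence -> Comorbidity
  P2: Treatment <- Severity -> Comorbidity
That exhausts the simple backdoor paths. Count: 2.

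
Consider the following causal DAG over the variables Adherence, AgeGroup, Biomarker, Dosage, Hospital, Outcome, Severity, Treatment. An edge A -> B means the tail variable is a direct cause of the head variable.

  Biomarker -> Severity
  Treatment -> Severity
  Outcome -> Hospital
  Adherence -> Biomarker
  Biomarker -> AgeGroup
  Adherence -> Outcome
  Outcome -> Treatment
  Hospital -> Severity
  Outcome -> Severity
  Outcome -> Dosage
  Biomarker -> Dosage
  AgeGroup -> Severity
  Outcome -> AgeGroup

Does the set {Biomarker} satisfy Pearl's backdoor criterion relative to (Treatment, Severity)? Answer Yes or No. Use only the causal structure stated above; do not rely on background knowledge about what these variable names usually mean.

Backdoor paths from Treatment to Severity (paths whose first edge points into Treatment):
  P1: Treatment <- Outcome <- Adherence -> Biomarker -> AgeGroup -> Severity
  P2: Treatment <- Outcome <- Adherence -> Biomarker -> Severity
  P3: Treatment <- Outcome -> Hospital -> Severity
  P4: Treatment <- Outcome -> Dosage <- Biomarker -> AgeGroup -> Severity
  P5: Treatment <- Outcome -> Dosage <- Biomarker -> Severity
  P6: Treatment <- Outcome -> AgeGroup <- Biomarker -> Severity
  P7: Treatment <- Outcome -> AgeGroup -> Severity
  P8: Treatment <- Outcome -> Severity
Condition 1 (no descendant of Treatment in the set): holds — descendants of Treatment are {Severity}; none are in {Biomarker}.
Condition 2 (every backdoor path blocked by {Biomarker}):
  P1: blocked at chain node Biomarker ∈ conditioning set.
  P2: blocked at chain node Biomarker ∈ conditioning set.
  P3: open — no interior node is in the conditioning set.
  P4: blocked at collider Dosage (neither it nor any descendant is in the conditioning set).
  P5: blocked at collider Dosage (neither it nor any descendant is in the conditioning set).
  P6: blocked at collider AgeGroup (neither it nor any descendant is in the conditioning set).
  P7: open — no interior node is in the conditioning set.
  P8: open — no interior node is in the conditioning set.
{Biomarker} does not satisfy the backdoor criterion.

No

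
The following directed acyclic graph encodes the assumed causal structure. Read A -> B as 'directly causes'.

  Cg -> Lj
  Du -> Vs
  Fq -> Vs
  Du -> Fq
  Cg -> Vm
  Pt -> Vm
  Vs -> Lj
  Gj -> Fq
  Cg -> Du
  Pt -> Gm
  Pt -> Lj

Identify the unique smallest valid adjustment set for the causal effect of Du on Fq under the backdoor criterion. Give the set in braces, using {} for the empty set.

Variables eligible for adjustment (non-descendants of Du, excluding Du and Fq): {Cg, Gj, Gm, Pt, Vm}.
Backdoor paths from Du to Fq:
  P1: Du <- Cg -> Vm <- Pt -> Lj <- Vs <- Fq
  P2: Du <- Cg -> Lj <- Vs <- Fq
Each backdoor path contains an unconditioned collider, so every path is already blocked with the empty conditioning set:
  P1: blocked at collider Vm (neither it nor any descendant is in the conditioning set).
  P2: blocked at collider Lj (neither it nor any descendant is in the conditioning set).
The empty set is therefore the unique smallest valid set.

{}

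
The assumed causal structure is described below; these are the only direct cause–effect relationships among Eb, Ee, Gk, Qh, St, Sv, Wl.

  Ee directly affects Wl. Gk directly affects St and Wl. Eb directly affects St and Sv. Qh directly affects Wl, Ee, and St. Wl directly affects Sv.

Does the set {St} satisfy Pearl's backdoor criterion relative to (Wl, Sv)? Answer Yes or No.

No

Backdoor paths from Wl to Sv (paths whose first edge points into Wl):
  P1: Wl <- Gk -> St <- Eb -> Sv
  P2: Wl <- Qh -> St <- Eb -> Sv
  P3: Wl <- Ee <- Qh -> St <- Eb -> Sv
Condition 1 (no descendant of Wl in the set): holds — descendants of Wl are {Sv}; none are in {St}.
Condition 2 (every backdoor path blocked by {St}):
  P1: open — collider(s) St are conditioned on (or have a conditioned descendant) and no non-collider on the path is in the set.
  P2: open — collider(s) St are conditioned on (or have a conditioned descendant) and no non-collider on the path is in the set.
  P3: open — collider(s) St are conditioned on (or have a conditioned descendant) and no non-collider on the path is in the set.
{St} does not satisfy the backdoor criterion.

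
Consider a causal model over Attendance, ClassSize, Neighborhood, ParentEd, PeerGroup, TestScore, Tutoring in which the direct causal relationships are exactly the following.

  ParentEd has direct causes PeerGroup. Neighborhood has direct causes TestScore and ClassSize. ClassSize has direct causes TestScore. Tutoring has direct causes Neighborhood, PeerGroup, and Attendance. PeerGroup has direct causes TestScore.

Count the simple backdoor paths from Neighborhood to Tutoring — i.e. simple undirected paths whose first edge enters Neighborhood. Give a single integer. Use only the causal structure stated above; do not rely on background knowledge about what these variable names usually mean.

2

A backdoor path from Neighborhood to Tutoring is any simple undirected path whose first edge points into Neighborhood (i.e. leaves Neighborhood via a parent).
Parents of Neighborhood: {ClassSize, TestScore}.
Enumerating:
  P1: Neighborhood <- TestScore -> PeerGroup -> Tutoring
  P2: Neighborhood <- ClassSize <- TestScore -> PeerGroup -> Tutoring
That exhausts the simple backdoor paths. Count: 2.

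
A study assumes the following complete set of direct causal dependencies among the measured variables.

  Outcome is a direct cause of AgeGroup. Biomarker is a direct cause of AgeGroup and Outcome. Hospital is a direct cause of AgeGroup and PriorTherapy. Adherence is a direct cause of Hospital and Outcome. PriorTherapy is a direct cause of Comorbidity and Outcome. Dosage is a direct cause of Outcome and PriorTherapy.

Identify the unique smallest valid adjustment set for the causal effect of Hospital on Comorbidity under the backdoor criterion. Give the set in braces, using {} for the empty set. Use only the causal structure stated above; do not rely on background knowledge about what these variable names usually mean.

{}

Variables eligible for adjustment (non-descendants of Hospital, excluding Hospital and Comorbidity): {Adherence, Biomarker, Dosage}.
Backdoor paths from Hospital to Comorbidity:
  P1: Hospital <- Adherence -> Outcome <- Dosage -> PriorTherapy -> Comorbidity
  P2: Hospital <- Adherence -> Outcome <- PriorTherapy -> Comorbidity
Each backdoor path contains an unconditioned collider, so every path is already blocked with the empty conditioning set:
  P1: blocked at collider Outcome (neither it nor any descendant is in the conditioning set).
  P2: blocked at collider Outcome (neither it nor any descendant is in the conditioning set).
The empty set is therefore the unique smallest valid set.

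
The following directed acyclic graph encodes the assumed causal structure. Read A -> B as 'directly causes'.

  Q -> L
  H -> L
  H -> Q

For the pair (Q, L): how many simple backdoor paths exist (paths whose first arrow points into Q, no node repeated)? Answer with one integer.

A backdoor path from Q to L is any simple undirected path whose first edge points into Q (i.e. leaves Q via a parent).
Parents of Q: {H}.
Enumerating:
  P1: Q <- H -> L
That exhausts the simple backdoor paths. Count: 1.

1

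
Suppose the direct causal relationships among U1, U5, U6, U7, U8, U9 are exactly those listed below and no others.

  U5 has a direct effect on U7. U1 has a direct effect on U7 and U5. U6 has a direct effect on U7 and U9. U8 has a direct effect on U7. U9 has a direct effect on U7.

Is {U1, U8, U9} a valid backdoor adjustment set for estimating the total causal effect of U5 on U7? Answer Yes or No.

Yes

Backdoor paths from U5 to U7 (paths whose first edge points into U5):
  P1: U5 <- U1 -> U7
Condition 1 (no descendant of U5 in the set): holds — descendants of U5 are {U7}; none are in {U1, U8, U9}.
Condition 2 (every backdoor path blocked by {U1, U8, U9}):
  P1: blocked at fork node U1 ∈ conditioning set.
{U1, U8, U9} satisfies the backdoor criterion.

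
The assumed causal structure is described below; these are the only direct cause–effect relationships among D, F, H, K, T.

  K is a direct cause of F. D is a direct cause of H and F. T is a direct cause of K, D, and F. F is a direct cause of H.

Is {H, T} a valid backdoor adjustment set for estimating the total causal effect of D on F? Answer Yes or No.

Backdoor paths from D to F (paths whose first edge points into D):
  P1: D <- T -> K -> F
  P2: D <- T -> F
Condition 1 (no descendant of D in the set): FAILS — H is a descendant of D.
Condition 2 (every backdoor path blocked by {H, T}):
  P1: blocked at fork node T ∈ conditioning set.
  P2: blocked at fork node T ∈ conditioning set.
{H, T} does not satisfy the backdoor criterion.

No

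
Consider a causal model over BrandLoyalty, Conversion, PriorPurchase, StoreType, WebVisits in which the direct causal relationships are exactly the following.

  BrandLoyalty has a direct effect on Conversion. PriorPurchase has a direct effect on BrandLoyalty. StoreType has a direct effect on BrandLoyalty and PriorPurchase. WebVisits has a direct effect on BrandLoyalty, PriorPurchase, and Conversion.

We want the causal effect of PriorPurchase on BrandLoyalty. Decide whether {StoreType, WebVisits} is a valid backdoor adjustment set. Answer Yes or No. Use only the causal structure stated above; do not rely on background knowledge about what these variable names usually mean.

Yes

Backdoor paths from PriorPurchase to BrandLoyalty (paths whose first edge points into PriorPurchase):
  P1: PriorPurchase <- WebVisits -> BrandLoyalty
  P2: PriorPurchase <- WebVisits -> Conversion <- BrandLoyalty
  P3: PriorPurchase <- StoreType -> BrandLoyalty
Condition 1 (no descendant of PriorPurchase in the set): holds — descendants of PriorPurchase are {BrandLoyalty, Conversion}; none are in {StoreType, WebVisits}.
Condition 2 (every backdoor path blocked by {StoreType, WebVisits}):
  P1: blocked at fork node WebVisits ∈ conditioning set.
  P2: blocked at fork node WebVisits ∈ conditioning set.
  P3: blocked at fork node StoreType ∈ conditioning set.
{StoreType, WebVisits} satisfies the backdoor criterion.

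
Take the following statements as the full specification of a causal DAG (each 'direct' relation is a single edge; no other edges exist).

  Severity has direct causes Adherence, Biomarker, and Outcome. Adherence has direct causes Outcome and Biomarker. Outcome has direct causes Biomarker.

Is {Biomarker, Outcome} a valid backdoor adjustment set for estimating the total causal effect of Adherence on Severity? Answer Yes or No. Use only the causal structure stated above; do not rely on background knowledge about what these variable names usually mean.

Backdoor paths from Adherence to Severity (paths whose first edge points into Adherence):
  P1: Adherence <- Biomarker -> Outcome -> Severity
  P2: Adherence <- Biomarker -> Severity
  P3: Adherence <- Outcome <- Biomarker -> Severity
  P4: Adherence <- Outcome -> Severity
Condition 1 (no descendant of Adherence in the set): holds — descendants of Adherence are {Severity}; none are in {Biomarker, Outcome}.
Condition 2 (every backdoor path blocked by {Biomarker, Outcome}):
  P1: blocked at fork node Biomarker ∈ conditioning set.
  P2: blocked at fork node Biomarker ∈ conditioning set.
  P3: blocked at chain node Outcome ∈ conditioning set.
  P4: blocked at fork node Outcome ∈ conditioning set.
{Biomarker, Outcome} satisfies the backdoor criterion.

Yes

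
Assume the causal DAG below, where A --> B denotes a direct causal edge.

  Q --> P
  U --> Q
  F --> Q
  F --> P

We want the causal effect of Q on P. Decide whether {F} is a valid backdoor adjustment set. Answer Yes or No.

Yes

Backdoor paths from Q to P (paths whose first edge points into Q):
  P1: Q <- F -> P
Condition 1 (no descendant of Q in the set): holds — descendants of Q are {P}; none are in {F}.
Condition 2 (every backdoor path blocked by {F}):
  P1: blocked at fork node F ∈ conditioning set.
{F} satisfies the backdoor criterion.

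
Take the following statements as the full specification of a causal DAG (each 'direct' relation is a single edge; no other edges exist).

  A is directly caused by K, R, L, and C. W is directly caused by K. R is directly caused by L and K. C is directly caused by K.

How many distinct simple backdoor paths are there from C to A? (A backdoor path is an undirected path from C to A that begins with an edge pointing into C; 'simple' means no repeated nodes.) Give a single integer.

3

A backdoor path from C to A is any simple undirected path whose first edge points into C (i.e. leaves C via a parent).
Parents of C: {K}.
Enumerating:
  P1: C <- K -> R <- L -> A
  P2: C <- K -> R -> A
  P3: C <- K -> A
That exhausts the simple backdoor paths. Count: 3.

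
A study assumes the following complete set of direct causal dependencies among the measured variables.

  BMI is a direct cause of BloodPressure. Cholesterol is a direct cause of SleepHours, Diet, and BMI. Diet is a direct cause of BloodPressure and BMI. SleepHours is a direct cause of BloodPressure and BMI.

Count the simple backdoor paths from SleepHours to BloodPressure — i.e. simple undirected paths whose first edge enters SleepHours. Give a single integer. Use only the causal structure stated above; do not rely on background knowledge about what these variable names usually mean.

4

A backdoor path from SleepHours to BloodPressure is any simple undirected path whose first edge points into SleepHours (i.e. leaves SleepHours via a parent).
Parents of SleepHours: {Cholesterol}.
Enumerating:
  P1: SleepHours <- Cholesterol -> Diet -> BMI -> BloodPressure
  P2: SleepHours <- Cholesterol -> Diet -> BloodPressure
  P3: SleepHours <- Cholesterol -> BMI <- Diet -> BloodPressure
  P4: SleepHours <- Cholesterol -> BMI -> BloodPressure
That exhausts the simple backdoor paths. Count: 4.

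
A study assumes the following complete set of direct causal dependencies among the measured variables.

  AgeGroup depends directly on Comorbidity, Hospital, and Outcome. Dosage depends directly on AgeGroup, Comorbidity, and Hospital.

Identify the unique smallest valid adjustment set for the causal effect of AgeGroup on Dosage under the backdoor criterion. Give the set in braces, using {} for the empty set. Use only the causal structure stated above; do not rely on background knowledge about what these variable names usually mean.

{Comorbidity, Hospital}

Variables eligible for adjustment (non-descendants of AgeGroup, excluding AgeGroup and Dosage): {Comorbidity, Hospital, Outcome}.
Backdoor paths from AgeGroup to Dosage:
  P1: AgeGroup <- Comorbidity -> Dosage
  P2: AgeGroup <- Hospital -> Dosage
The empty set is not sufficient: P1 (AgeGroup <- Comorbidity -> Dosage) has no collider blocking it and no conditioned non-collider, so it is open.
Try {Comorbidity, Hospital}:
  P1: blocked at fork node Comorbidity ∈ conditioning set.
  P2: blocked at fork node Hospital ∈ conditioning set.
{Comorbidity, Hospital} contains no descendant of AgeGroup and blocks every backdoor path.
Every element of {Comorbidity, Hospital} is needed (dropping Comorbidity leaves P1 open; dropping Hospital leaves P2 open), so no proper subset is valid.
Among all size-2 subsets of the eligible variables, only {Comorbidity, Hospital} blocks every backdoor path, so it is the unique smallest valid adjustment set.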